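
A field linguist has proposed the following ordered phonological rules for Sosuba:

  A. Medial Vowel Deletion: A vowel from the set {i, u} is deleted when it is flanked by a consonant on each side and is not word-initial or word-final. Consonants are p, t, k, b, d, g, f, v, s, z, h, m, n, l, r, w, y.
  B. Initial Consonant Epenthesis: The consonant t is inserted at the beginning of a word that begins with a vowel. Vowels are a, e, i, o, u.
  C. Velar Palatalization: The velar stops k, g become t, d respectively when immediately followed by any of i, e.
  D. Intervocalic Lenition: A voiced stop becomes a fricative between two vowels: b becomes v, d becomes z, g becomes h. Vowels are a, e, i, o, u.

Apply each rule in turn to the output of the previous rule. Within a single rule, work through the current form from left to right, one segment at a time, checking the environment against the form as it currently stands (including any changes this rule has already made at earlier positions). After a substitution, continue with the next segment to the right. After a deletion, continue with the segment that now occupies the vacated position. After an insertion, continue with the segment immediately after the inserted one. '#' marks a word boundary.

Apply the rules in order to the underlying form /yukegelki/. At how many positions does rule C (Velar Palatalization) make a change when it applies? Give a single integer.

A Medial Vowel Deletion: [yukegelki] → [ykegelki]
B Initial Consonant Epenthesis: no change — [ykegelki]
C Velar Palatalization: [ykegelki] → [ytedelti]
D Intervocalic Lenition: [ytedelti] → [ytezelti]
Rule C changed 3 position(s).

3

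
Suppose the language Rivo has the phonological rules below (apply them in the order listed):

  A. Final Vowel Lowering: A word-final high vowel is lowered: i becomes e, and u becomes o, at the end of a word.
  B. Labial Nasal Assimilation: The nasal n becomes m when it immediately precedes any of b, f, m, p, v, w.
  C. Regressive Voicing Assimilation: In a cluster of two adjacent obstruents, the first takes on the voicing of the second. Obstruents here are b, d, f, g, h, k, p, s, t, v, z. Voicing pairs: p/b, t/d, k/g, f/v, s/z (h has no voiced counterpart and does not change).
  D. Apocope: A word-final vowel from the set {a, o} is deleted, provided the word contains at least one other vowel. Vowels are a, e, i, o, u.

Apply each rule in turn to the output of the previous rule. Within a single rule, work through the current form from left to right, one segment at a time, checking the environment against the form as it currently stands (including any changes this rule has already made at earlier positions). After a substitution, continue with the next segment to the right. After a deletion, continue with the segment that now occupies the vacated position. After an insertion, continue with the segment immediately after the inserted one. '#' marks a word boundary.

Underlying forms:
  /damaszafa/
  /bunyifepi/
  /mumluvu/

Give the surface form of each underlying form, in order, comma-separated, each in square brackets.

/damaszafa/:
  A Final Vowel Lowering: no change — [damaszafa]
  B Labial Nasal Assimilation: no change — [damaszafa]
  C Regressive Voicing Assimilation: [damaszafa] → [damazzafa]
  D Apocope: [damazzafa] → [damazzaf]
/bunyifepi/:
  A Final Vowel Lowering: [bunyifepi] → [bunyifepe]
  B Labial Nasal Assimilation: no change — [bunyifepe]
  C Regressive Voicing Assimilation: no change — [bunyifepe]
  D Apocope: no change — [bunyifepe]
/mumluvu/:
  A Final Vowel Lowering: [mumluvu] → [mumluvo]
  B Labial Nasal Assimilation: no change — [mumluvo]
  C Regressive Voicing Assimilation: no change — [mumluvo]
  D Apocope: [mumluvo] → [mumluv]

[damazzaf], [bunyifepe], [mumluv]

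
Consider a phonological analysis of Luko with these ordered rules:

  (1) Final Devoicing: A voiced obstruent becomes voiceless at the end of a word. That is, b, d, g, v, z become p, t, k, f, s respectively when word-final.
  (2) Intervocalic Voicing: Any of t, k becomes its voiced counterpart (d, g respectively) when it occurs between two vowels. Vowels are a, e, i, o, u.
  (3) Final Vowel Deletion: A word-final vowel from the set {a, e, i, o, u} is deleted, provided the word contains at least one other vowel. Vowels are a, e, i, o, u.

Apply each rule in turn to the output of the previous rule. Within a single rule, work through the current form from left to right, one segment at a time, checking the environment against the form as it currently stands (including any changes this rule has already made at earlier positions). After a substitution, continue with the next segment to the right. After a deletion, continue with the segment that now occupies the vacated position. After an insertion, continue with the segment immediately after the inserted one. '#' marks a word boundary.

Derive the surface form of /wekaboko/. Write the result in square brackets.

[wegabog]

(1) Final Devoicing: no change — [wekaboko]
(2) Intervocalic Voicing: [wekaboko] → [wegabogo]
(3) Final Vowel Deletion: [wegabogo] → [wegabog]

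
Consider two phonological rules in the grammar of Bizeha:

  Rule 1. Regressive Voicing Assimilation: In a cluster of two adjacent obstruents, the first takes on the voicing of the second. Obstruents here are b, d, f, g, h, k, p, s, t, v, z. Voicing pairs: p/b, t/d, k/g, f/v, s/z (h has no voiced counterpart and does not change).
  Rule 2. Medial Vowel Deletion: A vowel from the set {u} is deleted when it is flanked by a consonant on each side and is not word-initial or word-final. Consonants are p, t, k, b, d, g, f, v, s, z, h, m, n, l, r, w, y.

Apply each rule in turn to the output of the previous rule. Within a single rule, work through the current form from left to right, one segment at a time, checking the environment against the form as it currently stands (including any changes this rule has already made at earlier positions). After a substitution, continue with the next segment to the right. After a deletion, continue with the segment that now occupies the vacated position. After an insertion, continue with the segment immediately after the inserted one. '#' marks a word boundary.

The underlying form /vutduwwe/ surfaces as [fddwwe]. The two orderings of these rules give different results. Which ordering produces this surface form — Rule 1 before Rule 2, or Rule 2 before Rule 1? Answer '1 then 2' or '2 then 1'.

2 then 1

Order 1 then 2:
  1 Regressive Voicing Assimilation: [vutduwwe] → [vudduwwe]
  2 Medial Vowel Deletion: [vudduwwe] → [vddwwe]
  result: [vddwwe]
Order 2 then 1:
  2 Medial Vowel Deletion: [vutduwwe] → [vtdwwe]
  1 Regressive Voicing Assimilation: [vtdwwe] → [fddwwe]
  result: [fddwwe]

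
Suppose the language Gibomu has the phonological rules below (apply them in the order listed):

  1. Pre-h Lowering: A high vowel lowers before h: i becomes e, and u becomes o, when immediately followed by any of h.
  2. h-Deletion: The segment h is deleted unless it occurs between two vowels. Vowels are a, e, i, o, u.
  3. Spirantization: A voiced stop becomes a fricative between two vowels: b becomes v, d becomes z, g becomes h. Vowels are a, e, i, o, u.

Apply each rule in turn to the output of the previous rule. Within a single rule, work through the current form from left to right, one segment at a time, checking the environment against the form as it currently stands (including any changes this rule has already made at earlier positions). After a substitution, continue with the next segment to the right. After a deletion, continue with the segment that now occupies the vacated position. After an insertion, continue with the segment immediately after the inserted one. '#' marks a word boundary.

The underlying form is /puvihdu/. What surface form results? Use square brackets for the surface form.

1 Pre-h Lowering: [puvihdu] → [puvehdu]
2 h-Deletion: [puvehdu] → [puvedu]
3 Spirantization: [puvedu] → [puvezu]

[puvezu]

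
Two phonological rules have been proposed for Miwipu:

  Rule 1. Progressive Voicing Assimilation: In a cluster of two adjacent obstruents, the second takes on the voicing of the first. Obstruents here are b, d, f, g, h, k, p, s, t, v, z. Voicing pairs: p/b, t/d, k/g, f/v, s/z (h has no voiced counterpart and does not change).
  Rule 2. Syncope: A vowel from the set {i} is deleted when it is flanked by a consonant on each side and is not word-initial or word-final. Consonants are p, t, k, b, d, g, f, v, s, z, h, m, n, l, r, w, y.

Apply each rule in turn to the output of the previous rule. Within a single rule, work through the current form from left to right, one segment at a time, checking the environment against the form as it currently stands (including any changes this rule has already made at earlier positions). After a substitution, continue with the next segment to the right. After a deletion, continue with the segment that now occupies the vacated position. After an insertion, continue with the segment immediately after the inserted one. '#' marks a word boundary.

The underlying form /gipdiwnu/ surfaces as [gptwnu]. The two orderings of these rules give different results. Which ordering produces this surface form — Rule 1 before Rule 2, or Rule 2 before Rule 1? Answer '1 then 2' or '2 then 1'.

1 then 2

Order 1 then 2:
  1 Progressive Voicing Assimilation: [gipdiwnu] → [giptiwnu]
  2 Syncope: [giptiwnu] → [gptwnu]
  result: [gptwnu]
Order 2 then 1:
  2 Syncope: [gipdiwnu] → [gpdwnu]
  1 Progressive Voicing Assimilation: [gpdwnu] → [gbdwnu]
  result: [gbdwnu]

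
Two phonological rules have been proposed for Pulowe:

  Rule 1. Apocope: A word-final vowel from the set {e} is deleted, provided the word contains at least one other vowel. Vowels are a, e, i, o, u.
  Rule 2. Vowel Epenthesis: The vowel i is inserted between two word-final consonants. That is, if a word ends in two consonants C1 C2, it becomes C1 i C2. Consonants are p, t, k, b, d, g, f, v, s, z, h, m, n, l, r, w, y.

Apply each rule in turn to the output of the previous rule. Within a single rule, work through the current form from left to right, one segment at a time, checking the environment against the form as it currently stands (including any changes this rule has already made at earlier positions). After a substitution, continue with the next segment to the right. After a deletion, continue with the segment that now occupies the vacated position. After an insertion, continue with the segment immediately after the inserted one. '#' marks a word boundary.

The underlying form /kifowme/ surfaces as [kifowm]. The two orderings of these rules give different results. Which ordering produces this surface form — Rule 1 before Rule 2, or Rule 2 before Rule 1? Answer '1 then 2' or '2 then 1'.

Order 1 then 2:
  1 Apocope: [kifowme] → [kifowm]
  2 Vowel Epenthesis: [kifowm] → [kifowim]
  result: [kifowim]
Order 2 then 1:
  2 Vowel Epenthesis: no change — [kifowme]
  1 Apocope: [kifowme] → [kifowm]
  result: [kifowm]

2 then 1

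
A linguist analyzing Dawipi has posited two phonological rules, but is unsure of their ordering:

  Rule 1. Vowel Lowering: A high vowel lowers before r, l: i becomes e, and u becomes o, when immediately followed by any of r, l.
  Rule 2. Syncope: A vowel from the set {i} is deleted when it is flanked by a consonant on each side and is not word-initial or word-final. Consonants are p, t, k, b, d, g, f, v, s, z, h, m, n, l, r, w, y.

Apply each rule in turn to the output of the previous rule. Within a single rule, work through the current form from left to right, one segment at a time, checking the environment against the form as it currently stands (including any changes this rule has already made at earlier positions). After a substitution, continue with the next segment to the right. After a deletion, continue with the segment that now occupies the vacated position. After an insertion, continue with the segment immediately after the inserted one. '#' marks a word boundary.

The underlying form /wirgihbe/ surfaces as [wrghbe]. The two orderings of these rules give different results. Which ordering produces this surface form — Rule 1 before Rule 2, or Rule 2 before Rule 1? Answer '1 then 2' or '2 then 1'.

Order 1 then 2:
  1 Vowel Lowering: [wirgihbe] → [wergihbe]
  2 Syncope: [wergihbe] → [werghbe]
  result: [werghbe]
Order 2 then 1:
  2 Syncope: [wirgihbe] → [wrghbe]
  1 Vowel Lowering: no change — [wrghbe]
  result: [wrghbe]

2 then 1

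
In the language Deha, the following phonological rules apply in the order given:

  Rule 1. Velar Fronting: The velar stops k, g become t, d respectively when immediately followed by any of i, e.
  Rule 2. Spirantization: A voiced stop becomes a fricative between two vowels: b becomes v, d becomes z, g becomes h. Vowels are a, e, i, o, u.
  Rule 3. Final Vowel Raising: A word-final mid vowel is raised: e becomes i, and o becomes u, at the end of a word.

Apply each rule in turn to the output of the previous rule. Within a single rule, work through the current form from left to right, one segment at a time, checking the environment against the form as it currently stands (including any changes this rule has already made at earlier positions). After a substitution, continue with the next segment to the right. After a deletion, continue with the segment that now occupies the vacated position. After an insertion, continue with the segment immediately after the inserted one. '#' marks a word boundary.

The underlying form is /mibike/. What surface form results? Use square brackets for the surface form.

Rule 1 Velar Fronting: [mibike] → [mibite]
Rule 2 Spirantization: [mibite] → [mivite]
Rule 3 Final Vowel Raising: [mivite] → [miviti]

[miviti]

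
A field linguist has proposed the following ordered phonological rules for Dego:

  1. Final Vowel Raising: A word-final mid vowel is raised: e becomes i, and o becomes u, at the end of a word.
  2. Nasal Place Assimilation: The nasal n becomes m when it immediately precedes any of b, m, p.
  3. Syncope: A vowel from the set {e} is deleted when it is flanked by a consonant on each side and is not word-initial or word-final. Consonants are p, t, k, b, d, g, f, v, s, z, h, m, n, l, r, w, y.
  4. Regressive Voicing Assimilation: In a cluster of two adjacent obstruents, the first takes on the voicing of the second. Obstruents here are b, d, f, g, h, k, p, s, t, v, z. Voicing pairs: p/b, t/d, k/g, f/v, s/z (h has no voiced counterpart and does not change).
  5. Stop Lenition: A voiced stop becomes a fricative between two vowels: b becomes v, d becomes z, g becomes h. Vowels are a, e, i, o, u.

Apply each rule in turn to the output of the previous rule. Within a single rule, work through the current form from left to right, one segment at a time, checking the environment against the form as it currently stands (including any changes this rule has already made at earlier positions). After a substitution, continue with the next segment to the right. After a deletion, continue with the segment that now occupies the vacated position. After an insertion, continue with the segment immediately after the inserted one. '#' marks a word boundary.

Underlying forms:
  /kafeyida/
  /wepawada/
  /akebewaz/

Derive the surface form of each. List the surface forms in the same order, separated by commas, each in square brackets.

/kafeyida/:
  1 Final Vowel Raising: no change — [kafeyida]
  2 Nasal Place Assimilation: no change — [kafeyida]
  3 Syncope: [kafeyida] → [kafyida]
  4 Regressive Voicing Assimilation: no change — [kafyida]
  5 Stop Lenition: [kafyida] → [kafyiza]
/wepawada/:
  1 Final Vowel Raising: no change — [wepawada]
  2 Nasal Place Assimilation: no change — [wepawada]
  3 Syncope: [wepawada] → [wpawada]
  4 Regressive Voicing Assimilation: no change — [wpawada]
  5 Stop Lenition: [wpawada] → [wpawaza]
/akebewaz/:
  1 Final Vowel Raising: no change — [akebewaz]
  2 Nasal Place Assimilation: no change — [akebewaz]
  3 Syncope: [akebewaz] → [akbwaz]
  4 Regressive Voicing Assimilation: [akbwaz] → [agbwaz]
  5 Stop Lenition: no change — [agbwaz]

[kafyiza], [wpawaza], [agbwaz]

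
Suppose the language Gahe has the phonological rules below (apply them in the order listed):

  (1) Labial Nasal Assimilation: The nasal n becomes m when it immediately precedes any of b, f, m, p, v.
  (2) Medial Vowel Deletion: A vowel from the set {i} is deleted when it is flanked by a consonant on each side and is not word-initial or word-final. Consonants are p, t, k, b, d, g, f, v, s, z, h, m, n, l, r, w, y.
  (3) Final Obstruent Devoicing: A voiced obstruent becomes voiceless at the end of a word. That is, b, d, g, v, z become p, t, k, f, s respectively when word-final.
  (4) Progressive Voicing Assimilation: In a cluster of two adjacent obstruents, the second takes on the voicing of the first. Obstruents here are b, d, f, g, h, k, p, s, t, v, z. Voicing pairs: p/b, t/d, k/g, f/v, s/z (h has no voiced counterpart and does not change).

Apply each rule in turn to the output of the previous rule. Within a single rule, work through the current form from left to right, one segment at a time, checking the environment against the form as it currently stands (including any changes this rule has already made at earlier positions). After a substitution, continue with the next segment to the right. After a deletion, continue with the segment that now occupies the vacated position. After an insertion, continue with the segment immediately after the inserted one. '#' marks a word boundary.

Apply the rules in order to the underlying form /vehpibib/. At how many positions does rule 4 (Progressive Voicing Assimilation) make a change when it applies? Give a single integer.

1

(1) Labial Nasal Assimilation: no change — [vehpibib]
(2) Medial Vowel Deletion: [vehpibib] → [vehpbb]
(3) Final Obstruent Devoicing: [vehpbb] → [vehpbp]
(4) Progressive Voicing Assimilation: [vehpbp] → [vehppp]
Rule 4 changed 1 position(s).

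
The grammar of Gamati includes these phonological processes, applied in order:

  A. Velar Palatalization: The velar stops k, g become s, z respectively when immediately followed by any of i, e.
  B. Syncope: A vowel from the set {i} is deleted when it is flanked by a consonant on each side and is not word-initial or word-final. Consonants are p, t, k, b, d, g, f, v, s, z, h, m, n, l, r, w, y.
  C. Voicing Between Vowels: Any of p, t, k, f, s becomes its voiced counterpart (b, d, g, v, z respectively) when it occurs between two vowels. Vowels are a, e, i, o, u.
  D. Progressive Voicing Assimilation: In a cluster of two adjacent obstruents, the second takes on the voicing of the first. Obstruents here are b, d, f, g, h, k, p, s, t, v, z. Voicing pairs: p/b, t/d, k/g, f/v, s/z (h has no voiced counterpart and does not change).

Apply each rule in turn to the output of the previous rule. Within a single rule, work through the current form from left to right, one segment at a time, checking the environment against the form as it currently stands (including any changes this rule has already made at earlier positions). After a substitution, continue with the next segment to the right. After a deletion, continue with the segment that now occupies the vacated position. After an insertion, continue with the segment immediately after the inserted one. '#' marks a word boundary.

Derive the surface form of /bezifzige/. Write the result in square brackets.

A Velar Palatalization: [bezifzige] → [bezifzize]
B Syncope: [bezifzize] → [bezfzze]
C Voicing Between Vowels: no change — [bezfzze]
D Progressive Voicing Assimilation: [bezfzze] → [bezvzze]

[bezvzze]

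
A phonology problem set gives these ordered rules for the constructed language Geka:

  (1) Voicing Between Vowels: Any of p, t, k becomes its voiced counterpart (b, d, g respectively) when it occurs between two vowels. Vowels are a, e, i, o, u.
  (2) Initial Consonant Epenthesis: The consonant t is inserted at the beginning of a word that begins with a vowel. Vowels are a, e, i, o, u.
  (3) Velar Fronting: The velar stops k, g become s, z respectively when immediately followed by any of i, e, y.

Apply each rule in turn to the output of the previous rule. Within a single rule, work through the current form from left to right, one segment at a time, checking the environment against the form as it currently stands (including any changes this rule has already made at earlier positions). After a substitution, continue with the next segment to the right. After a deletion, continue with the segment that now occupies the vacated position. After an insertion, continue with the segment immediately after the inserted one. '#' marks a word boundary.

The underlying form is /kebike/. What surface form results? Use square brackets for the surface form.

[sebize]

(1) Voicing Between Vowels: [kebike] → [kebige]
(2) Initial Consonant Epenthesis: no change — [kebige]
(3) Velar Fronting: [kebige] → [sebize]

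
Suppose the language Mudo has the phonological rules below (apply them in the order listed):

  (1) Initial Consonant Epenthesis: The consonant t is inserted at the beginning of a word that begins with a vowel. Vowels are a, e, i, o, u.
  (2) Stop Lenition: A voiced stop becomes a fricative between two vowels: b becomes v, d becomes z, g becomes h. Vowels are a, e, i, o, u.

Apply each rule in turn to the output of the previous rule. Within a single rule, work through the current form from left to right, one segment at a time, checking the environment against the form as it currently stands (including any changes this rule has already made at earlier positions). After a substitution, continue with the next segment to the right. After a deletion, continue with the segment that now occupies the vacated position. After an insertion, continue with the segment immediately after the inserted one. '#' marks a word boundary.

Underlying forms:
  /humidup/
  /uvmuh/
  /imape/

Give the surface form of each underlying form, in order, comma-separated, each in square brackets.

/humidup/:
  (1) Initial Consonant Epenthesis: no change — [humidup]
  (2) Stop Lenition: [humidup] → [humizup]
/uvmuh/:
  (1) Initial Consonant Epenthesis: [uvmuh] → [tuvmuh]
  (2) Stop Lenition: no change — [tuvmuh]
/imape/:
  (1) Initial Consonant Epenthesis: [imape] → [timape]
  (2) Stop Lenition: no change — [timape]

[humizup], [tuvmuh], [timape]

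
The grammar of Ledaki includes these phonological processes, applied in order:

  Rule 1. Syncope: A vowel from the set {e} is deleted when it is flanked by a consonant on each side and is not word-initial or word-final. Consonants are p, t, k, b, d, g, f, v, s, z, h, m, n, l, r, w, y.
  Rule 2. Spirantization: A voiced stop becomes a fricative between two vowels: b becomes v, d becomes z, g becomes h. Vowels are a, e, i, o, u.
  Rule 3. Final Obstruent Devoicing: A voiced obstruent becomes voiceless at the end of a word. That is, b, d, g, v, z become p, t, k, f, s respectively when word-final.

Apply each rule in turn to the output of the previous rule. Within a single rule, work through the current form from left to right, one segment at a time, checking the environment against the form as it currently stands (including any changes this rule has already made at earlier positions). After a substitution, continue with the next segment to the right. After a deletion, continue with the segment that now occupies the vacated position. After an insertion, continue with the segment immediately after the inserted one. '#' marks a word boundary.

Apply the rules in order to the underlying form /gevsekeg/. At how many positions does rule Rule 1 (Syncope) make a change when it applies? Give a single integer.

3

Rule 1 Syncope: [gevsekeg] → [gvskg]
Rule 2 Spirantization: no change — [gvskg]
Rule 3 Final Obstruent Devoicing: [gvskg] → [gvskk]
Rule Rule 1 changed 3 position(s).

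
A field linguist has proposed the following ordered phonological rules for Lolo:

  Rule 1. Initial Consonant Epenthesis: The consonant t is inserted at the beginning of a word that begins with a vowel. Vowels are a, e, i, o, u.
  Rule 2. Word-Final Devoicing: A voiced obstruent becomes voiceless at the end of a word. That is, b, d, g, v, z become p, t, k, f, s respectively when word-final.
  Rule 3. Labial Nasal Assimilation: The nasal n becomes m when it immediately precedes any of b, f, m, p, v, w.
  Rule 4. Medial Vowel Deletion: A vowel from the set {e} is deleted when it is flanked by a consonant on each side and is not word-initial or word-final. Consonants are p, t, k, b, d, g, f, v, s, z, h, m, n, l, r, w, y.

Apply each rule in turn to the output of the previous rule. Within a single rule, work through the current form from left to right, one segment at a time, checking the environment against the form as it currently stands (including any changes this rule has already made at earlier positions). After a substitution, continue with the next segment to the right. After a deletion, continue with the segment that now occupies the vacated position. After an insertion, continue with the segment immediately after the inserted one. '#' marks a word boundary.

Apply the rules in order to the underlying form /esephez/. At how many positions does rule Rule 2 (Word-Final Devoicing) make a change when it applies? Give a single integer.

Rule 1 Initial Consonant Epenthesis: [esephez] → [tesephez]
Rule 2 Word-Final Devoicing: [tesephez] → [tesephes]
Rule 3 Labial Nasal Assimilation: no change — [tesephes]
Rule 4 Medial Vowel Deletion: [tesephes] → [tsphs]
Rule Rule 2 changed 1 position(s).

1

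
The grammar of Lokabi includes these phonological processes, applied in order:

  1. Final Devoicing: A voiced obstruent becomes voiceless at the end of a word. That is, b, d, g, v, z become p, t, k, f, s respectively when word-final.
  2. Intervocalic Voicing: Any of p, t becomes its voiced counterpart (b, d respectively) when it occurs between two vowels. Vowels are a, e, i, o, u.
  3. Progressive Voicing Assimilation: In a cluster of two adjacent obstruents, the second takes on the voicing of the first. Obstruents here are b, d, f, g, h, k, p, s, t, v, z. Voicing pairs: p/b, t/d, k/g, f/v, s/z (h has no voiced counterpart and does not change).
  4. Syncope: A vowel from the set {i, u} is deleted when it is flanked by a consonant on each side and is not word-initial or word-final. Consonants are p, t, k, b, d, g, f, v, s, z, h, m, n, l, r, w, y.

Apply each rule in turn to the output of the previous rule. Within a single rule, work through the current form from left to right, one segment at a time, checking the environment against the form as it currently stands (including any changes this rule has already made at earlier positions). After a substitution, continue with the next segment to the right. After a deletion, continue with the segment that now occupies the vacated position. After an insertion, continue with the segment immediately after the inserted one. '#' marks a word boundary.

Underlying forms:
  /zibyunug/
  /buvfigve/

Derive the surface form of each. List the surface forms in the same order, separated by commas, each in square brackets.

[zbynk], [bvvgve]

/zibyunug/:
  1 Final Devoicing: [zibyunug] → [zibyunuk]
  2 Intervocalic Voicing: no change — [zibyunuk]
  3 Progressive Voicing Assimilation: no change — [zibyunuk]
  4 Syncope: [zibyunuk] → [zbynk]
/buvfigve/:
  1 Final Devoicing: no change — [buvfigve]
  2 Intervocalic Voicing: no change — [buvfigve]
  3 Progressive Voicing Assimilation: [buvfigve] → [buvvigve]
  4 Syncope: [buvvigve] → [bvvgve]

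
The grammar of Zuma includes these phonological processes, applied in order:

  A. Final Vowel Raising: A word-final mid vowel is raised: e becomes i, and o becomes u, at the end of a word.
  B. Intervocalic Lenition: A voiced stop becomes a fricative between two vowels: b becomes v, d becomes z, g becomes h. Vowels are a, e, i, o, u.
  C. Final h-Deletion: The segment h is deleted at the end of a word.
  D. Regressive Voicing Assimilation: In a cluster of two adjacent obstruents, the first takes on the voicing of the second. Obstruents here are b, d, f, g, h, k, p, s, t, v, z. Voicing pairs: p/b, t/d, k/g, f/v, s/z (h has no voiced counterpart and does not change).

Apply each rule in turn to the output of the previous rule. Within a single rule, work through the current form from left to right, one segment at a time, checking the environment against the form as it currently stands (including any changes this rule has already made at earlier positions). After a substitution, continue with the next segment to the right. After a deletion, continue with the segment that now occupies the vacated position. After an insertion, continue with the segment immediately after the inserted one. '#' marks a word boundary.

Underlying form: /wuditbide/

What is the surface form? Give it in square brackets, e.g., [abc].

A Final Vowel Raising: [wuditbide] → [wuditbidi]
B Intervocalic Lenition: [wuditbidi] → [wuzitbizi]
C Final h-Deletion: no change — [wuzitbizi]
D Regressive Voicing Assimilation: [wuzitbizi] → [wuzidbizi]

[wuzidbizi]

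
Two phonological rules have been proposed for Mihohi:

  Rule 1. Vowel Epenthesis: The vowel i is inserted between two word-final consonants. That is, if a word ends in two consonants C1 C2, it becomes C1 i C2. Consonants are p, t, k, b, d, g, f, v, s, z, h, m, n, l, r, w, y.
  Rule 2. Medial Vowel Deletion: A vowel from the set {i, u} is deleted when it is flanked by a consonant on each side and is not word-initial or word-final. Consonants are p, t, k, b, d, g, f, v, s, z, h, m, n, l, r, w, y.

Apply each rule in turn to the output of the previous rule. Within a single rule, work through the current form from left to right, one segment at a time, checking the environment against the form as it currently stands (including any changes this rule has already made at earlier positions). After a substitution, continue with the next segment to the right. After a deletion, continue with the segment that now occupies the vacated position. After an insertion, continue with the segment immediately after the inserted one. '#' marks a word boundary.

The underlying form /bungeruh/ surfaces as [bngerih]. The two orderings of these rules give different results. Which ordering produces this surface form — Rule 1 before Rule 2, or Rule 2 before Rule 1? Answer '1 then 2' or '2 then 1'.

Order 1 then 2:
  1 Vowel Epenthesis: no change — [bungeruh]
  2 Medial Vowel Deletion: [bungeruh] → [bngerh]
  result: [bngerh]
Order 2 then 1:
  2 Medial Vowel Deletion: [bungeruh] → [bngerh]
  1 Vowel Epenthesis: [bngerh] → [bngerih]
  result: [bngerih]

2 then 1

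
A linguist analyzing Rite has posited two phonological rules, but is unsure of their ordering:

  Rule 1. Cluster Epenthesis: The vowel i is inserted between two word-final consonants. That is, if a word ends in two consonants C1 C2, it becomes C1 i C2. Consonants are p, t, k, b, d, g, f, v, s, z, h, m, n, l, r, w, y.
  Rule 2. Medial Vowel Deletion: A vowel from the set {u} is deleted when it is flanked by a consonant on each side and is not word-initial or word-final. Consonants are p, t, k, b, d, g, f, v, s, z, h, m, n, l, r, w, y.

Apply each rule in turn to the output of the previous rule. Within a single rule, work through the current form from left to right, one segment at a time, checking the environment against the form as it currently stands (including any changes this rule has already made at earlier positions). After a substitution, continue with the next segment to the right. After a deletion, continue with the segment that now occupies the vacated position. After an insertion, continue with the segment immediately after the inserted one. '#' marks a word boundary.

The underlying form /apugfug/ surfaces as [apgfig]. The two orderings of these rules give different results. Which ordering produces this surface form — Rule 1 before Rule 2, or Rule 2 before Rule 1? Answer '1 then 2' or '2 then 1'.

2 then 1

Order 1 then 2:
  1 Cluster Epenthesis: no change — [apugfug]
  2 Medial Vowel Deletion: [apugfug] → [apgfg]
  result: [apgfg]
Order 2 then 1:
  2 Medial Vowel Deletion: [apugfug] → [apgfg]
  1 Cluster Epenthesis: [apgfg] → [apgfig]
  result: [apgfig]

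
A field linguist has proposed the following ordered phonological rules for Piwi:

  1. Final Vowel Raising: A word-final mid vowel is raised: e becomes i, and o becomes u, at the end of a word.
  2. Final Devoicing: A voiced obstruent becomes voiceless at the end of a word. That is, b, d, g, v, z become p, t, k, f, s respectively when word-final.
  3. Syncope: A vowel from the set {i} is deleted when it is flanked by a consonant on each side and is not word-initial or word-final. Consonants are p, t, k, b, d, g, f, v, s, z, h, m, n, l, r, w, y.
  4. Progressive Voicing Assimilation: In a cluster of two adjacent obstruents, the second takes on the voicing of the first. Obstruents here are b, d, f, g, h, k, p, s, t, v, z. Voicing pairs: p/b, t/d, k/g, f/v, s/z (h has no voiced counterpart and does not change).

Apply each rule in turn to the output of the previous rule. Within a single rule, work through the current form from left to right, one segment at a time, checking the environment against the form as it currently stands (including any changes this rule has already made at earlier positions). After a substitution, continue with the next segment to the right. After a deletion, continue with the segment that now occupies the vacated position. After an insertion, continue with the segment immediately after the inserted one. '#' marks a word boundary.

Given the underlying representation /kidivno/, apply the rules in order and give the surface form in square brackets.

1 Final Vowel Raising: [kidivno] → [kidivnu]
2 Final Devoicing: no change — [kidivnu]
3 Syncope: [kidivnu] → [kdvnu]
4 Progressive Voicing Assimilation: [kdvnu] → [ktfnu]

[ktfnu]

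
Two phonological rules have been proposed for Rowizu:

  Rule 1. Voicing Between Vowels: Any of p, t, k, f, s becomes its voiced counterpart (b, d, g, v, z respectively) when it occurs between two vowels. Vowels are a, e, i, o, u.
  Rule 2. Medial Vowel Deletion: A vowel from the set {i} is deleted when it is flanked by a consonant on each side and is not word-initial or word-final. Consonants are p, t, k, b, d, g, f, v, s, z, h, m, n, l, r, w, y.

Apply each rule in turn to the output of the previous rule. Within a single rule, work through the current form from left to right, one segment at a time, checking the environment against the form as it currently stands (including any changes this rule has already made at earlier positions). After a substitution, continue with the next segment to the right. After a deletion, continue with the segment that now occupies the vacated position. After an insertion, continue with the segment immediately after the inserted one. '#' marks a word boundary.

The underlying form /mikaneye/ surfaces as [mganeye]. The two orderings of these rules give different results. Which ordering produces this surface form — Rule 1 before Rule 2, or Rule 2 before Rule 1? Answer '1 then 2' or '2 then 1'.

Order 1 then 2:
  1 Voicing Between Vowels: [mikaneye] → [miganeye]
  2 Medial Vowel Deletion: [miganeye] → [mganeye]
  result: [mganeye]
Order 2 then 1:
  2 Medial Vowel Deletion: [mikaneye] → [mkaneye]
  1 Voicing Between Vowels: no change — [mkaneye]
  result: [mkaneye]

1 then 2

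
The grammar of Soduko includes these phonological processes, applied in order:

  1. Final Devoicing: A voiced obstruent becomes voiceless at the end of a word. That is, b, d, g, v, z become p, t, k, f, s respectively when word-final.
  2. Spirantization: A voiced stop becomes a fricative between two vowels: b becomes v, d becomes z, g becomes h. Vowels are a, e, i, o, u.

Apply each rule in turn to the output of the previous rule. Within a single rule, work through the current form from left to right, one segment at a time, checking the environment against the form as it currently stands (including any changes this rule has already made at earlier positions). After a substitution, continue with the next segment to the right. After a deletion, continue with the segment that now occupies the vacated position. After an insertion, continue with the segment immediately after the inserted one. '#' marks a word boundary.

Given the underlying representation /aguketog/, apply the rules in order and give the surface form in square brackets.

1 Final Devoicing: [aguketog] → [aguketok]
2 Spirantization: [aguketok] → [ahuketok]

[ahuketok]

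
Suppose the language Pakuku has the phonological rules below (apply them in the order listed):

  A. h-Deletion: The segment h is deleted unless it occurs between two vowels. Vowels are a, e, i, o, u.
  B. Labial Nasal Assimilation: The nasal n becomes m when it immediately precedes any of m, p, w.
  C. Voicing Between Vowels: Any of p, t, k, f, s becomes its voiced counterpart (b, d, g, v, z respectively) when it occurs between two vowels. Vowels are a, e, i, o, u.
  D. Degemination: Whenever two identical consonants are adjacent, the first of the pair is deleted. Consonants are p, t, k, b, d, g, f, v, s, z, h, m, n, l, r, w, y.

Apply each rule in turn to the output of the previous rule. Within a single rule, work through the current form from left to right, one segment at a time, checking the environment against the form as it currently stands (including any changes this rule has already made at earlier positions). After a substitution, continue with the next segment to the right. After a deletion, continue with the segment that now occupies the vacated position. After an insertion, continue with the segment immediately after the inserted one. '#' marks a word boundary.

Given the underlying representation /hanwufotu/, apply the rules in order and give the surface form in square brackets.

A h-Deletion: [hanwufotu] → [anwufotu]
B Labial Nasal Assimilation: [anwufotu] → [amwufotu]
C Voicing Between Vowels: [amwufotu] → [amwuvodu]
D Degemination: no change — [amwuvodu]

[amwuvodu]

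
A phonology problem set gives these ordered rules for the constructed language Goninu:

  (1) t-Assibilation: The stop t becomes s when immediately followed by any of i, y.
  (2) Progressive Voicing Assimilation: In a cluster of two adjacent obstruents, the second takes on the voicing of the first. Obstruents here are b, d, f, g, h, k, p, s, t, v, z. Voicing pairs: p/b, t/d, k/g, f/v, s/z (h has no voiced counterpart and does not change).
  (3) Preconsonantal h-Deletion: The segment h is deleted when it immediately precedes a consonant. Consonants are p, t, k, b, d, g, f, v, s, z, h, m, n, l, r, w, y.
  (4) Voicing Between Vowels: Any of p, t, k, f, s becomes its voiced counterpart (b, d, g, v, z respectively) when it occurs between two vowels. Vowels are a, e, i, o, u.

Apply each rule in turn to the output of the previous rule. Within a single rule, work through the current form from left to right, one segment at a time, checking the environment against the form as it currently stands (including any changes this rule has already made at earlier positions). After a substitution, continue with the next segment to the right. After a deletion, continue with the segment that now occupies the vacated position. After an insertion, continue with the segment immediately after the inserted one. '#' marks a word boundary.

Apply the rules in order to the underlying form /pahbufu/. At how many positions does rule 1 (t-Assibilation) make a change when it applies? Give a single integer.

0

(1) t-Assibilation: no change — [pahbufu]
(2) Progressive Voicing Assimilation: [pahbufu] → [pahpufu]
(3) Preconsonantal h-Deletion: [pahpufu] → [papufu]
(4) Voicing Between Vowels: [papufu] → [pabuvu]
Rule 1 changed 0 position(s).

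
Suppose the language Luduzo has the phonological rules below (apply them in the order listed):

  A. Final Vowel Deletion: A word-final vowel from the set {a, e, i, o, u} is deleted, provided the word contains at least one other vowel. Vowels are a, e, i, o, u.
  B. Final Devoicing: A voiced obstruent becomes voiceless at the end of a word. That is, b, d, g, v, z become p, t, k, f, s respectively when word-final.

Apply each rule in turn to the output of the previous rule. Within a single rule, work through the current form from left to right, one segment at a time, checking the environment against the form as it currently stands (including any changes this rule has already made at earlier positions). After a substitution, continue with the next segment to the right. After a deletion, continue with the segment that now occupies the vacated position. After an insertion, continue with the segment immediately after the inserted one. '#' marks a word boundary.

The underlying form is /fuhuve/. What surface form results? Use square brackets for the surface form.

A Final Vowel Deletion: [fuhuve] → [fuhuv]
B Final Devoicing: [fuhuv] → [fuhuf]

[fuhuf]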